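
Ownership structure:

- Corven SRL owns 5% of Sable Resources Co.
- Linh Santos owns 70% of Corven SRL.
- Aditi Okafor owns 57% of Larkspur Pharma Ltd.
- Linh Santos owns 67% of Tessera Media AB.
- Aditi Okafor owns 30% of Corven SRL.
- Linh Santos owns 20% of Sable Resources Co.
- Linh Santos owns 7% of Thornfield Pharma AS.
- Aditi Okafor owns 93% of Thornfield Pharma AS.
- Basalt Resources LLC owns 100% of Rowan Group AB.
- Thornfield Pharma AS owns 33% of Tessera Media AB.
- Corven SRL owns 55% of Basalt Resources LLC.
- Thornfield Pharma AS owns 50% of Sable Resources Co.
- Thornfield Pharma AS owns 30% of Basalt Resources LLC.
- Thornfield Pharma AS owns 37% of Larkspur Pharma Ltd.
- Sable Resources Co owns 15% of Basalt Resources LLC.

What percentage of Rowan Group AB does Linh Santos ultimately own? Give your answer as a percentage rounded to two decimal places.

Linh reaches Rowan along 5 paths.
Via Thornfield → Sable → Basalt: 7% × 50% × 15% × 100% = 0.525%.
Via Sable → Basalt: 20% × 15% × 100% = 3%.
Via Corven → Sable → Basalt: 70% × 5% × 15% × 100% = 0.525%.
Via Corven → Basalt: 70% × 55% × 100% = 38.5%.
Via Thornfield → Basalt: 7% × 30% × 100% = 2.1%.
Total: 0.525% + 3% + 0.525% + 38.5% + 2.1% = 44.65%.

44.65%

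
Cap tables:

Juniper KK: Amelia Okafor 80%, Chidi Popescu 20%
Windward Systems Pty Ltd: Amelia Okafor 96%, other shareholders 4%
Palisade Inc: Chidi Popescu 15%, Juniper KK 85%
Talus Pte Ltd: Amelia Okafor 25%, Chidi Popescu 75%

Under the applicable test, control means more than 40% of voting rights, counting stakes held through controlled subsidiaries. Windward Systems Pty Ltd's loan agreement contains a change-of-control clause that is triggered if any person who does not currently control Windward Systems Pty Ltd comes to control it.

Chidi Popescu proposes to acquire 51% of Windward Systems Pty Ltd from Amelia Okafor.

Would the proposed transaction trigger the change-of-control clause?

Yes

The purchase adds only to Chidi's holdings (Amelia's stake shrinks), so Chidi is the only person who could newly come to control Windward.
Chidi holds 75% of Talus, so Chidi controls Talus.
Neither Chidi nor any entity Chidi controls holds any voting interest in Windward.
So before the transaction, Chidi does not control Windward.
After the purchase, Chidi holds 51% of Windward directly, and Amelia's stake falls to 45%.
Chidi holds 51% of Windward, so Chidi controls Windward.
Chidi did not control Windward before and does after, so the clause is triggered.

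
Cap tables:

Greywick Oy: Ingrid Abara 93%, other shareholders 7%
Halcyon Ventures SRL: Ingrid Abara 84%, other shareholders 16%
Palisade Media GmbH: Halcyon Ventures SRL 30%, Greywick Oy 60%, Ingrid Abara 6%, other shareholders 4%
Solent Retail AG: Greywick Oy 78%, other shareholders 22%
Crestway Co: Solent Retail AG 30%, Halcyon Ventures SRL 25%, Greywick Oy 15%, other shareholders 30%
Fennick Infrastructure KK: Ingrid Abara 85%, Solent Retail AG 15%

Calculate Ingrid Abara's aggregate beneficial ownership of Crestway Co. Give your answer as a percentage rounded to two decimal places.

Ingrid reaches Crestway along 3 paths.
Via Greywick → Solent: 93% × 78% × 30% = 21.762%.
Via Halcyon: 84% × 25% = 21%.
Via Greywick: 93% × 15% = 13.95%.
Total: 21.762% + 21% + 13.95% = 56.712%.
Rounded: 56.71%.

56.71%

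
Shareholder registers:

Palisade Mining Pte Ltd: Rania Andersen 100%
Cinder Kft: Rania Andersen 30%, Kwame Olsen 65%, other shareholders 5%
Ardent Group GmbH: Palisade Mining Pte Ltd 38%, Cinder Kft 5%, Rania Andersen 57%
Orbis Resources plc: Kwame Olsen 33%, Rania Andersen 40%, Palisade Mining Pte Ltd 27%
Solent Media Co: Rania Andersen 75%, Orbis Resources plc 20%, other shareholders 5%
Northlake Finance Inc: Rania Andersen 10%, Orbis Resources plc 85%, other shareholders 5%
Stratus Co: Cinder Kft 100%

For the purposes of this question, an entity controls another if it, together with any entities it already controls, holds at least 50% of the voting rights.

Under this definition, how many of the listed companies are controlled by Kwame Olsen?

2

Kwame holds 65% of Cinder, so Kwame controls Cinder.
Cinder holds 100% of Stratus, so Kwame controls Stratus.
No other company's threshold is met.
Kwame controls 2 companies.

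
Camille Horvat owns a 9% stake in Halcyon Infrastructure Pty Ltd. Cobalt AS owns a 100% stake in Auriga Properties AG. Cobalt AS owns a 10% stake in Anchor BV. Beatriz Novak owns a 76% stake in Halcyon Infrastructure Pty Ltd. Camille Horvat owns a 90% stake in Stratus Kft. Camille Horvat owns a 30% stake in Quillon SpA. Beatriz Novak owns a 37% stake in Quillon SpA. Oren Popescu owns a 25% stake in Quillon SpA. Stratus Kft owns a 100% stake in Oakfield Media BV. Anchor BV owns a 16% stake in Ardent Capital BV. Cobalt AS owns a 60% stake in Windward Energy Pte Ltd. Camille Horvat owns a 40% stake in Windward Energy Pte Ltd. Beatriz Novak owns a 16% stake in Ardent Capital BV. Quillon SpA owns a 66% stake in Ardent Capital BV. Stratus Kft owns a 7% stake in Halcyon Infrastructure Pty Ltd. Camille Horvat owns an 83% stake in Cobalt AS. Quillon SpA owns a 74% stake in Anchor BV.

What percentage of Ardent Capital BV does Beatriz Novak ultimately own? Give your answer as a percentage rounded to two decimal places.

Beatriz reaches Ardent along 3 paths.
Via Quillon: 37% × 66% = 24.42%.
Direct stake: 16% = 16%.
Via Quillon → Anchor: 37% × 74% × 16% = 4.3808%.
Total: 24.42% + 16% + 4.3808% = 44.8008%.
Rounded: 44.80%.

44.80%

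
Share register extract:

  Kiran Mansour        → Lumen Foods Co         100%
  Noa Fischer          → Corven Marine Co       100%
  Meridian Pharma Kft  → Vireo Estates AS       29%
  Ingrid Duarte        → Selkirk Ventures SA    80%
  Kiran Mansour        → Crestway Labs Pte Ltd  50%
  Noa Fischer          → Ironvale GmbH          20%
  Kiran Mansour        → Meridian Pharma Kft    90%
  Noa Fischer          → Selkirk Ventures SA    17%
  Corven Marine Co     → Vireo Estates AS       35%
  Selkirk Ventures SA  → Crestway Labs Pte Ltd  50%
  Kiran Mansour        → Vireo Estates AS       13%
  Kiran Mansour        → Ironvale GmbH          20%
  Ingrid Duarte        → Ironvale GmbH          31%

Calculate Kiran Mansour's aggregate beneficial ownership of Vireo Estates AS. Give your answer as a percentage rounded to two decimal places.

Kiran reaches Vireo along 2 paths.
Via Meridian: 90% × 29% = 26.1%.
Direct stake: 13% = 13%.
Total: 26.1% + 13% = 39.1%.
Rounded: 39.10%.

39.10%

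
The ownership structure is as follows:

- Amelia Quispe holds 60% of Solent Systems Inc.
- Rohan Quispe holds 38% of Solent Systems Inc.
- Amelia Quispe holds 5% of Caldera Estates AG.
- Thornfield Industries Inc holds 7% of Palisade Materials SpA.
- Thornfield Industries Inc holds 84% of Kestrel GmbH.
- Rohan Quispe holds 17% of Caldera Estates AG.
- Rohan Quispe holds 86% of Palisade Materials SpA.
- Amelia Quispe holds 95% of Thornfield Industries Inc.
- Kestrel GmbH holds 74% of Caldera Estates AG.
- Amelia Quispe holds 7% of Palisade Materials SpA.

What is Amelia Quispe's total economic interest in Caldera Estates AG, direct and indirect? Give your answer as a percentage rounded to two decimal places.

Amelia reaches Caldera along 2 paths.
Via Thornfield → Kestrel: 95% × 84% × 74% = 59.052%.
Direct stake: 5% = 5%.
Total: 59.052% + 5% = 64.052%.
Rounded: 64.05%.

64.05%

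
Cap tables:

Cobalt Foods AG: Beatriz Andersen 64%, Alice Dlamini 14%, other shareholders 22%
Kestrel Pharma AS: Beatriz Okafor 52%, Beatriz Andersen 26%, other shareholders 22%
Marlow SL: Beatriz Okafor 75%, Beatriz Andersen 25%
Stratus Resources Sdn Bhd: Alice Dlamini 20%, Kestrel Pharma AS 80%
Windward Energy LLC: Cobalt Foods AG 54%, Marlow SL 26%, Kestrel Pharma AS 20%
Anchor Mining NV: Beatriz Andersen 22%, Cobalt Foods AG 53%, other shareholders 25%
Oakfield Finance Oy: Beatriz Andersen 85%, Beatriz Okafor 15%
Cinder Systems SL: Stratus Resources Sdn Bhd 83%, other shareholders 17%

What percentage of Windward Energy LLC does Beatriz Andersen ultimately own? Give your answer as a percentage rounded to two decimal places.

Beatriz Andersen reaches Windward along 3 paths.
Via Cobalt: 64% × 54% = 34.56%.
Via Marlow: 25% × 26% = 6.5%.
Via Kestrel: 26% × 20% = 5.2%.
Total: 34.56% + 6.5% + 5.2% = 46.26%.

46.26%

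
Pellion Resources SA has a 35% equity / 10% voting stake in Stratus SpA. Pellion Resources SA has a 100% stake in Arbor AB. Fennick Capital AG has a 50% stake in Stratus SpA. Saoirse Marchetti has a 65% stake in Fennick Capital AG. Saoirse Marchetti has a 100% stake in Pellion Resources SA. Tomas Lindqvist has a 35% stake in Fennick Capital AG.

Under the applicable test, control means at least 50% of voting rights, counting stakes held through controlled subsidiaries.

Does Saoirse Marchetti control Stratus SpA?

Yes

Saoirse holds 100% of Pellion, so Saoirse controls Pellion.
Saoirse holds 65% of Fennick, so Saoirse controls Fennick.
Pellion and Fennick together hold 10% + 50% = 60% of Stratus, so Saoirse controls Stratus.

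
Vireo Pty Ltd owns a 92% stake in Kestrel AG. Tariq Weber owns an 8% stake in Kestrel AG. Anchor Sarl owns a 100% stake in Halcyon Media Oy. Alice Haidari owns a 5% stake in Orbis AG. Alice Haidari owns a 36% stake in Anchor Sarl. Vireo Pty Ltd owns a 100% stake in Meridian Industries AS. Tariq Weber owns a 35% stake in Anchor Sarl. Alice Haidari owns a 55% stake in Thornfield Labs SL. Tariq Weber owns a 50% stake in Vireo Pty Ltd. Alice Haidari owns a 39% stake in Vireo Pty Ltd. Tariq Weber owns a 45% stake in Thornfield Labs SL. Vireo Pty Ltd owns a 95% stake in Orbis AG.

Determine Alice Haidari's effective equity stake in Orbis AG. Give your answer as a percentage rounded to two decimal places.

42.05%

Alice reaches Orbis along 2 paths.
Direct stake: 5% = 5%.
Via Vireo: 39% × 95% = 37.05%.
Total: 5% + 37.05% = 42.05%.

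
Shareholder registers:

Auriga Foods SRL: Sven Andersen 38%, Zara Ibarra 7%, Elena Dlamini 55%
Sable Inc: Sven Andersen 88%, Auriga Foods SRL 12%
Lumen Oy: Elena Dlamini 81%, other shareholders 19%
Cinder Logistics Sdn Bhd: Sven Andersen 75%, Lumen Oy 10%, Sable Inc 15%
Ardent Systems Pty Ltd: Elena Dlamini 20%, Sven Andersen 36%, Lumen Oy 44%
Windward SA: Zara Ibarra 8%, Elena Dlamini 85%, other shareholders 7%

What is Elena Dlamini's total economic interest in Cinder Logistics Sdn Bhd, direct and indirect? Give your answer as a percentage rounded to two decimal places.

Elena reaches Cinder along 2 paths.
Via Lumen: 81% × 10% = 8.1%.
Via Auriga → Sable: 55% × 12% × 15% = 0.99%.
Total: 8.1% + 0.99% = 9.09%.

9.09%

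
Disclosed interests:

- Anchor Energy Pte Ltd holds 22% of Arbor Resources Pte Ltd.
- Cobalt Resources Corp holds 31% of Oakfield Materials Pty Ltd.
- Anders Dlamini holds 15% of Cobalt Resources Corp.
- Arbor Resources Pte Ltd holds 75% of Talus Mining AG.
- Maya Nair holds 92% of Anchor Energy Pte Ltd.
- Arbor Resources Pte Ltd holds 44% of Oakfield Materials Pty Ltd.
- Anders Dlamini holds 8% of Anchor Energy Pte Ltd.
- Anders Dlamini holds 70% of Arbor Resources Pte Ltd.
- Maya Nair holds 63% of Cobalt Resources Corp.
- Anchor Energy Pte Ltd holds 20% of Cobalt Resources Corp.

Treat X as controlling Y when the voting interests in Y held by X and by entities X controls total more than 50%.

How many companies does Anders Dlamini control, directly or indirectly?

2

Anders holds 70% of Arbor, so Anders controls Arbor.
Arbor holds 75% of Talus, so Anders controls Talus.
No other company's threshold is met.
Anders controls 2 companies.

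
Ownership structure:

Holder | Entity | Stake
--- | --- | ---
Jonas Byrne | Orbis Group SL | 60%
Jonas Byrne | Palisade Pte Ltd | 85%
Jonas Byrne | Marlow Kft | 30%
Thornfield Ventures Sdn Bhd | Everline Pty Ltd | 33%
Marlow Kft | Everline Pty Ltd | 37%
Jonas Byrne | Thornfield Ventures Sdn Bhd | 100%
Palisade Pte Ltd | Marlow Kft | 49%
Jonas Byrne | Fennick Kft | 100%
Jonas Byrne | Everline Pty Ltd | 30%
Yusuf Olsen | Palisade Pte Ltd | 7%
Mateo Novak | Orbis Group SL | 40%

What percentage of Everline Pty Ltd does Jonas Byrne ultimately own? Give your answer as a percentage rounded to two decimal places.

89.51%

Jonas reaches Everline along 4 paths.
Direct stake: 30% = 30%.
Via Marlow: 30% × 37% = 11.1%.
Via Palisade → Marlow: 85% × 49% × 37% = 15.4105%.
Via Thornfield: 100% × 33% = 33%.
Total: 30% + 11.1% + 15.4105% + 33% = 89.5105%.
Rounded: 89.51%.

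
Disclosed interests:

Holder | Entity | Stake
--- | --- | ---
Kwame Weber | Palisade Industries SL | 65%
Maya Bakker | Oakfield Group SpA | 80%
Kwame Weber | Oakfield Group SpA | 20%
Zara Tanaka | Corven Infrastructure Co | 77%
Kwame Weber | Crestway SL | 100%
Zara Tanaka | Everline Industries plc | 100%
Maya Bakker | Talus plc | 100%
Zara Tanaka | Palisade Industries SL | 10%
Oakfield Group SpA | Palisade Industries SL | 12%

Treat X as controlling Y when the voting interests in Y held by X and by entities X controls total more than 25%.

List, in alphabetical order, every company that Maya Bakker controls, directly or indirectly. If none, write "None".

Maya holds 100% of Talus, so Maya controls Talus.
Maya holds 80% of Oakfield, so Maya controls Oakfield.
No other company's threshold is met.

Oakfield Group SpA, Talus plc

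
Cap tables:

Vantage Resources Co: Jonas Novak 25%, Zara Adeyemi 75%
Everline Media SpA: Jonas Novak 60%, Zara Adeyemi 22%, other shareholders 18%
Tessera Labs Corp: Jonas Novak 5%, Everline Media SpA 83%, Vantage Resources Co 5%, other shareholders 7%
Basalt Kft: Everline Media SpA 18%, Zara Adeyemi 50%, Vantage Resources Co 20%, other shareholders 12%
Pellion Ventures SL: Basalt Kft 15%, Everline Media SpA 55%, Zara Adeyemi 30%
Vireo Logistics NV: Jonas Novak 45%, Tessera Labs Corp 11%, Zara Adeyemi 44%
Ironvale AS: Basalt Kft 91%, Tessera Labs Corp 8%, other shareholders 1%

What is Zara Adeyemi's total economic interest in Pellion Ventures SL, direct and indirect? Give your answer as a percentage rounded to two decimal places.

52.44%

Zara reaches Pellion along 5 paths.
Via Everline → Basalt: 22% × 18% × 15% = 0.594%.
Via Basalt: 50% × 15% = 7.5%.
Via Vantage → Basalt: 75% × 20% × 15% = 2.25%.
Via Everline: 22% × 55% = 12.1%.
Direct stake: 30% = 30%.
Total: 0.594% + 7.5% + 2.25% + 12.1% + 30% = 52.444%.
Rounded: 52.44%.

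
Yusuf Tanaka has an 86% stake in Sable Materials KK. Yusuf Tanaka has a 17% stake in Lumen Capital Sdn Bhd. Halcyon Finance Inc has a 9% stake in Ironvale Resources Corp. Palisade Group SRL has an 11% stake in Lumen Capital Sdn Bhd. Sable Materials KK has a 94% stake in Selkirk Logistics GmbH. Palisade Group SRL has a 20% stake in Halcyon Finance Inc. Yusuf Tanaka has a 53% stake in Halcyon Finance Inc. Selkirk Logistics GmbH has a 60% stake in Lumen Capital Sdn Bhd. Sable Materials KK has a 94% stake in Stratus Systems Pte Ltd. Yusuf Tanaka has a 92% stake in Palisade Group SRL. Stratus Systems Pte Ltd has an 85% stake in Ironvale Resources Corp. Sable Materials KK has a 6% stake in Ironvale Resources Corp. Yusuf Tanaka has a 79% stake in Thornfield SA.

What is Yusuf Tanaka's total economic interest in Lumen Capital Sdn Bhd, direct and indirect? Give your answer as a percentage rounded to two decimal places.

75.62%

Yusuf reaches Lumen along 3 paths.
Direct stake: 17% = 17%.
Via Sable → Selkirk: 86% × 94% × 60% = 48.504%.
Via Palisade: 92% × 11% = 10.12%.
Total: 17% + 48.504% + 10.12% = 75.624%.
Rounded: 75.62%.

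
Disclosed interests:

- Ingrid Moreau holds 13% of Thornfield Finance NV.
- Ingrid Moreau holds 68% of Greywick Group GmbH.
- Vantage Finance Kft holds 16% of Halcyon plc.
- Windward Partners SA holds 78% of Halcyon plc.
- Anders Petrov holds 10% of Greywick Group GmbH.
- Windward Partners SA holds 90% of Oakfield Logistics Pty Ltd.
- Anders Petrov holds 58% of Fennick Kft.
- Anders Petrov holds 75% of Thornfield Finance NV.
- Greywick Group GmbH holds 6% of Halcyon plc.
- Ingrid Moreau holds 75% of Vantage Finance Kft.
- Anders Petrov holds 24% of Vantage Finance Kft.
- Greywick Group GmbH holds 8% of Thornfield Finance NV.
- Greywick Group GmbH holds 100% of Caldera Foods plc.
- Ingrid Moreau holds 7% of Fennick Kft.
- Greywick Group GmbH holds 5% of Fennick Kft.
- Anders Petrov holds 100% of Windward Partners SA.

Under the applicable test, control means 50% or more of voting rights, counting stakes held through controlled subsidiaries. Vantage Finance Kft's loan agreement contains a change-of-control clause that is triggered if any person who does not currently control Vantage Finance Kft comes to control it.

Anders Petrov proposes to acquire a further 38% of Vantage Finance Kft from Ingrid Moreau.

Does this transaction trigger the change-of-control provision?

Yes

The purchase adds only to Anders's holdings (Ingrid's stake shrinks), so Anders is the only person who could newly come to control Vantage.
Anders holds 100% of Windward, so Anders controls Windward.
Anders holds 58% of Fennick, so Anders controls Fennick.
Windward holds 90% of Oakfield, so Anders controls Oakfield.
Windward holds 78% of Halcyon, so Anders controls Halcyon.
Anders holds 75% of Thornfield, so Anders controls Thornfield.
In Vantage, Anders's side holds only 24%, not ≥ 50%.
So before the transaction, Anders does not control Vantage.
After the purchase, Anders's direct stake in Vantage rises to 24% + 38% = 62%, and Ingrid's stake falls to 37%.
Anders holds 62% of Vantage, so Anders controls Vantage.
Anders did not control Vantage before and does after, so the clause is triggered.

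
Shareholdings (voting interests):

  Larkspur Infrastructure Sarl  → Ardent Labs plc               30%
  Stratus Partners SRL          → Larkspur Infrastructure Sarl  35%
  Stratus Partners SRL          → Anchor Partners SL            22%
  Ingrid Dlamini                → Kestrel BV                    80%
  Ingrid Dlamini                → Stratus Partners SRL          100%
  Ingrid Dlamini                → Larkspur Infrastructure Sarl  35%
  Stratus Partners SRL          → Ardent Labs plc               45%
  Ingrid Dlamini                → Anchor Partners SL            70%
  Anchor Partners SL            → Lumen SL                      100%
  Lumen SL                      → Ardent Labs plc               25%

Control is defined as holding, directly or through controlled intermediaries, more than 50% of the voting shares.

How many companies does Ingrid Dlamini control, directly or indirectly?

6

Ingrid holds 100% of Stratus, so Ingrid controls Stratus.
Stratus and Ingrid together hold 35% + 35% = 70% of Larkspur, so Ingrid controls Larkspur.
Ingrid and Stratus together hold 70% + 22% = 92% of Anchor, so Ingrid controls Anchor.
Anchor holds 100% of Lumen, so Ingrid controls Lumen.
Larkspur and Stratus and Lumen together hold 30% + 45% + 25% = 100% of Ardent, so Ingrid controls Ardent.
Ingrid holds 80% of Kestrel, so Ingrid controls Kestrel.
Ingrid controls 6 companies.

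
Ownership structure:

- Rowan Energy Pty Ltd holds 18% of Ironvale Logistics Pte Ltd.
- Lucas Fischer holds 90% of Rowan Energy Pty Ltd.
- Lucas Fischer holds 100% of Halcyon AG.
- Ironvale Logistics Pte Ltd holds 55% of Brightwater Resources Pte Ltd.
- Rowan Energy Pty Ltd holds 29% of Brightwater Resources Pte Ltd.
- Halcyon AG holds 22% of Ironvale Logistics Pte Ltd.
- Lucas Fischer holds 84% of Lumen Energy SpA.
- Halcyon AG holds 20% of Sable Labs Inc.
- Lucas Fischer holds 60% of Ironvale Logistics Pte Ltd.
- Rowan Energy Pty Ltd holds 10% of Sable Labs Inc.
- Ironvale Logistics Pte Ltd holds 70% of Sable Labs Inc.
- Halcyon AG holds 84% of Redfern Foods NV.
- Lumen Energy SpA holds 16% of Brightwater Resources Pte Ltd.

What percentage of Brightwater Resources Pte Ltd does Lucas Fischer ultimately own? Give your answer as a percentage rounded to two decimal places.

Lucas reaches Brightwater along 5 paths.
Via Rowan: 90% × 29% = 26.1%.
Via Rowan → Ironvale: 90% × 18% × 55% = 8.91%.
Via Halcyon → Ironvale: 100% × 22% × 55% = 12.1%.
Via Ironvale: 60% × 55% = 33%.
Via Lumen: 84% × 16% = 13.44%.
Total: 26.1% + 8.91% + 12.1% + 33% + 13.44% = 93.55%.

93.55%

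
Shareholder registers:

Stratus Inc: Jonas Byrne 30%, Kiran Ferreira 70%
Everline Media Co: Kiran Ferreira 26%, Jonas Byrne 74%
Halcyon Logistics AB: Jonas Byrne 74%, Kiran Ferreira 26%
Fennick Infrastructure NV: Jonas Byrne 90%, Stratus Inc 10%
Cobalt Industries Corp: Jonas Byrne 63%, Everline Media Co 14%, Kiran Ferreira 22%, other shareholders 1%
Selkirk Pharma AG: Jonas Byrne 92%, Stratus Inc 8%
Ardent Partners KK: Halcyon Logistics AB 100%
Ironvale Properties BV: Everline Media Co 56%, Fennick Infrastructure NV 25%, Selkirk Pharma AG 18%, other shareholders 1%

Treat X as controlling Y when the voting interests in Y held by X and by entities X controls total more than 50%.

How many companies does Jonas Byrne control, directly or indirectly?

Jonas holds 74% of Everline, so Jonas controls Everline.
Jonas holds 74% of Halcyon, so Jonas controls Halcyon.
Jonas holds 90% of Fennick, so Jonas controls Fennick.
Jonas and Everline together hold 63% + 14% = 77% of Cobalt, so Jonas controls Cobalt.
Jonas holds 92% of Selkirk, so Jonas controls Selkirk.
Halcyon holds 100% of Ardent, so Jonas controls Ardent.
Everline and Fennick and Selkirk together hold 56% + 25% + 18% = 99% of Ironvale, so Jonas controls Ironvale.
No other company's threshold is met.
Jonas controls 7 companies.

7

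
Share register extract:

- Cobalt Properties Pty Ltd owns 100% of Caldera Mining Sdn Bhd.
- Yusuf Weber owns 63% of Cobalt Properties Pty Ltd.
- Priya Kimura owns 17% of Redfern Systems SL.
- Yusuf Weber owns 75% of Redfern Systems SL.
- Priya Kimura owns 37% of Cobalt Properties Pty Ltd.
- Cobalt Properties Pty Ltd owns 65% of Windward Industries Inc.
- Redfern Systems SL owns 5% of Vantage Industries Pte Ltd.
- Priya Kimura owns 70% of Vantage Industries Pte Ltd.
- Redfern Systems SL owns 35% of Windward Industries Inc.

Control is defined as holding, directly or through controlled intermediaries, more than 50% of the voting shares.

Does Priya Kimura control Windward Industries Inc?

No

Priya holds 70% of Vantage, so Priya controls Vantage.
Neither Priya nor any entity Priya controls holds any voting interest in Windward.
So Priya does not control Windward.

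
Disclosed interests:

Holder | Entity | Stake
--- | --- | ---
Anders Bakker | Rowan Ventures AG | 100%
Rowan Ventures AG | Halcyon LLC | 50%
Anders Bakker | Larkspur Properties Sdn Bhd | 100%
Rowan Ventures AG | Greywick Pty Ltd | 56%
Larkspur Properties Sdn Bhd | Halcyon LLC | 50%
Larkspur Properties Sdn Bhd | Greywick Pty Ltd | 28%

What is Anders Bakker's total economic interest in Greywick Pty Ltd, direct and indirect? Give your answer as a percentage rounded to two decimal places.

84.00%

Anders reaches Greywick along 2 paths.
Via Larkspur: 100% × 28% = 28%.
Via Rowan: 100% × 56% = 56%.
Total: 28% + 56% = 84%.
Rounded: 84.00%.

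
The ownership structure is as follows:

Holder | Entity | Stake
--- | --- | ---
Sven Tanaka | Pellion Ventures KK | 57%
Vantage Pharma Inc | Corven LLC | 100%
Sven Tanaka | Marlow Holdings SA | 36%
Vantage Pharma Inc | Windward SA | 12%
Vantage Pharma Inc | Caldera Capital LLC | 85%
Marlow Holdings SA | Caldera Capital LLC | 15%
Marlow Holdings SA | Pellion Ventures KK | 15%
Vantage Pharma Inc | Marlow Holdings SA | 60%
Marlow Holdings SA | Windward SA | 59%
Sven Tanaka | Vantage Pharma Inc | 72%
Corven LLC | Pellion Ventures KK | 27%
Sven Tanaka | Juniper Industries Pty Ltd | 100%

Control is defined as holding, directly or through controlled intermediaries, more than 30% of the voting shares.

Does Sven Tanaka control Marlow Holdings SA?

Yes

Sven holds 72% of Vantage, so Sven controls Vantage.
Sven and Vantage together hold 36% + 60% = 96% of Marlow, so Sven controls Marlow.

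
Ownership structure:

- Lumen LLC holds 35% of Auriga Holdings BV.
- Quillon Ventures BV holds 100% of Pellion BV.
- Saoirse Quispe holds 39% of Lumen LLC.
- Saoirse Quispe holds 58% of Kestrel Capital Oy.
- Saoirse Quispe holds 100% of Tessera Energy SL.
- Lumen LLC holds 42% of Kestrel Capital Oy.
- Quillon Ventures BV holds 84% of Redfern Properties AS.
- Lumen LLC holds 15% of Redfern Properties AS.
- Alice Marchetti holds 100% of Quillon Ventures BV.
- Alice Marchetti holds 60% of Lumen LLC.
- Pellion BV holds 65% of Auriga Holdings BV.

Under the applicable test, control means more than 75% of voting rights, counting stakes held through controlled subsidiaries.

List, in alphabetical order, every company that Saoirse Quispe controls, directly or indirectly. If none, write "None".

Tessera Energy SL

Saoirse holds 100% of Tessera, so Saoirse controls Tessera.
No other company's threshold is met.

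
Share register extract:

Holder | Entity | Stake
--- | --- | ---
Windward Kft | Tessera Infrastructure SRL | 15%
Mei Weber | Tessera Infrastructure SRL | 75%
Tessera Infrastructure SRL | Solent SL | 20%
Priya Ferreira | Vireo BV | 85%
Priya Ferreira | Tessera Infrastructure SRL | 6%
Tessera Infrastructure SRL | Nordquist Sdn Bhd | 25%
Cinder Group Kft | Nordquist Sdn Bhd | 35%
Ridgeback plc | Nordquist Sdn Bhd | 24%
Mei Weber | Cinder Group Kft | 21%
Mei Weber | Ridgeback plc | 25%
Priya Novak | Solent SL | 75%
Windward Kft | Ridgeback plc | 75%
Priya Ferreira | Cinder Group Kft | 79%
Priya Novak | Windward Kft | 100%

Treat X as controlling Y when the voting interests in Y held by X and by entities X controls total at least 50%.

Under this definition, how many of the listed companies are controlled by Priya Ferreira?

Priya Ferreira holds 79% of Cinder, so Priya Ferreira controls Cinder.
Priya Ferreira holds 85% of Vireo, so Priya Ferreira controls Vireo.
No other company's threshold is met.
Priya Ferreira controls 2 companies.

2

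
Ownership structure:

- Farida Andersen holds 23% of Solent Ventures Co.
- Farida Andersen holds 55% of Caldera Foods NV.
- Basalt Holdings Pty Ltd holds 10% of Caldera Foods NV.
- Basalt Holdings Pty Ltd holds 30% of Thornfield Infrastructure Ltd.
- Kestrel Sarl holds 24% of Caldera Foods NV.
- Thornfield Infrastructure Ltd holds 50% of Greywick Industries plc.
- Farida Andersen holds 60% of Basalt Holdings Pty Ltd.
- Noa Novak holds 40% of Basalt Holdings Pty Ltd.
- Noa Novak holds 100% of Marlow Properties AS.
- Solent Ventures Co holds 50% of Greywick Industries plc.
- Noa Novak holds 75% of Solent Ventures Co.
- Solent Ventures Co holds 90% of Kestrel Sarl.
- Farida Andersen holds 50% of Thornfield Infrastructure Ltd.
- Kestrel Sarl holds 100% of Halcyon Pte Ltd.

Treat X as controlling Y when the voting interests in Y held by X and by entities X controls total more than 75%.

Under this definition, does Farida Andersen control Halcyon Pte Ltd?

Farida's largest direct stake is 60% in Basalt, which does not meet the threshold, so Farida controls no company.
Neither Farida nor any entity Farida controls holds any voting interest in Halcyon.
So Farida does not control Halcyon.

No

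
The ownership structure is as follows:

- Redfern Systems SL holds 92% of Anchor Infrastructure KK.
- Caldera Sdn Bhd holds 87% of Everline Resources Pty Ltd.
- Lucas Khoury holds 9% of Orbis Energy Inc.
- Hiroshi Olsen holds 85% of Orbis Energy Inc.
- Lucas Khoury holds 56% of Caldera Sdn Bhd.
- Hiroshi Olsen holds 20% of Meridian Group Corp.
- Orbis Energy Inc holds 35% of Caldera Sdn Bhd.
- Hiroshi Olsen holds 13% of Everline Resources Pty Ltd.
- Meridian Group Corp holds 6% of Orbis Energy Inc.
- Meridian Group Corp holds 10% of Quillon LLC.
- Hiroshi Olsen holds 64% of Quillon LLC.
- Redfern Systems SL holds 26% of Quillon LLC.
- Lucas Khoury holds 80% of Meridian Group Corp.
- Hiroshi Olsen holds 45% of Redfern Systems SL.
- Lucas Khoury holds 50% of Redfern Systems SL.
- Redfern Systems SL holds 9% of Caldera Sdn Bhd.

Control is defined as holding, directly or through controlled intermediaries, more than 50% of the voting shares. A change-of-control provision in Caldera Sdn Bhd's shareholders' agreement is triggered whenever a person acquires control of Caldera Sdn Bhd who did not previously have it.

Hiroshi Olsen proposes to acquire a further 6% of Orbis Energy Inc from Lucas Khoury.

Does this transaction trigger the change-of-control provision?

No

The purchase adds only to Hiroshi's holdings (Lucas's stake shrinks), so Hiroshi is the only person who could newly come to control Caldera.
Hiroshi holds 85% of Orbis, so Hiroshi controls Orbis.
Hiroshi holds 64% of Quillon, so Hiroshi controls Quillon.
In Caldera, Hiroshi's side holds only 35%, not > 50%.
So before the transaction, Hiroshi does not control Caldera.
After the purchase, Hiroshi's direct stake in Orbis rises to 85% + 6% = 91%, and Lucas's stake falls to 3%.
Hiroshi holds 91% of Orbis, so Hiroshi controls Orbis.
After the transaction, Hiroshi's side holds 35% of Caldera, not > 50%, so Hiroshi still does not control Caldera.
No new person acquires control, so the clause is not triggered.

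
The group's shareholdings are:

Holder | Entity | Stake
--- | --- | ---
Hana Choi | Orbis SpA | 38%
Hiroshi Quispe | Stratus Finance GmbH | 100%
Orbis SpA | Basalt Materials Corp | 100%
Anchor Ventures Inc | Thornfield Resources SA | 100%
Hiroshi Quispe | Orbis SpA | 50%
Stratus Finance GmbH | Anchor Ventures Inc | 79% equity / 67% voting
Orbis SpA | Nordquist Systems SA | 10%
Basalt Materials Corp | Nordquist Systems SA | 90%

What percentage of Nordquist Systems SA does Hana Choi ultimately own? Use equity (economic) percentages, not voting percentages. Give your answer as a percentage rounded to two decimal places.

Hana reaches Nordquist along 2 paths.
Via Orbis → Basalt: 38% × 100% × 90% = 34.2%.
Via Orbis: 38% × 10% = 3.8%.
Total: 34.2% + 3.8% = 38%.
Rounded: 38.00%.

38.00%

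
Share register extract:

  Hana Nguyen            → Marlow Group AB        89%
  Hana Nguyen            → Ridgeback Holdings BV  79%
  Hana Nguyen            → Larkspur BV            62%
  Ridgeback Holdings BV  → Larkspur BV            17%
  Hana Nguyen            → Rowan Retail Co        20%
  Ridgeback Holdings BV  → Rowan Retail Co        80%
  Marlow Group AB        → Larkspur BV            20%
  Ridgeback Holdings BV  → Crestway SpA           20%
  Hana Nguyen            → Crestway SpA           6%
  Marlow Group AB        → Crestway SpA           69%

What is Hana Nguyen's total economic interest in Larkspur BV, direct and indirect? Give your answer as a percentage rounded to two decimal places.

93.23%

Hana reaches Larkspur along 3 paths.
Via Marlow: 89% × 20% = 17.8%.
Direct stake: 62% = 62%.
Via Ridgeback: 79% × 17% = 13.43%.
Total: 17.8% + 62% + 13.43% = 93.23%.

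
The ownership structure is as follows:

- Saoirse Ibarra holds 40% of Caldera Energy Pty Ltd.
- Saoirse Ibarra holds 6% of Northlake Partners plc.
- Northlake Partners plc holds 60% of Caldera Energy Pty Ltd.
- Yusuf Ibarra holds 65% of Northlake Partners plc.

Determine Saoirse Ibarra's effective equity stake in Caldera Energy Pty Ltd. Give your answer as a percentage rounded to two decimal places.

43.60%

Saoirse reaches Caldera along 2 paths.
Direct stake: 40% = 40%.
Via Northlake: 6% × 60% = 3.6%.
Total: 40% + 3.6% = 43.6%.
Rounded: 43.60%.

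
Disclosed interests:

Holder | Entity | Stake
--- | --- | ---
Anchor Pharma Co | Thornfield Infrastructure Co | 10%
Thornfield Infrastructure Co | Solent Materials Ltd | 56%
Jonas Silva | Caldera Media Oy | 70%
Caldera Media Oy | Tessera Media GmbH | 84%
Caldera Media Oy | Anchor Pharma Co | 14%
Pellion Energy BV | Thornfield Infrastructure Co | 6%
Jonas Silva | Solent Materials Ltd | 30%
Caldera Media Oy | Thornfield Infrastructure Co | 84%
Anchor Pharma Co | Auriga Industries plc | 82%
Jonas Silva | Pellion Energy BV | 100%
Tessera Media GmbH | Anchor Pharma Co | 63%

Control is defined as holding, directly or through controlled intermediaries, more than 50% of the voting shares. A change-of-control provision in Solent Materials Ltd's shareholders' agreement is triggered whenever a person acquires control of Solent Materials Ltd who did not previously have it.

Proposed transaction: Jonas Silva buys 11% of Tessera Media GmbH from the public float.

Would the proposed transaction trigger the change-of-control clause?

No

The purchase changes only Jonas's holdings, so Jonas is the only person who could newly come to control Solent.
Jonas holds 100% of Pellion, so Jonas controls Pellion.
Jonas holds 70% of Caldera, so Jonas controls Caldera.
Caldera holds 84% of Tessera, so Jonas controls Tessera.
Caldera and Tessera together hold 14% + 63% = 77% of Anchor, so Jonas controls Anchor.
Pellion and Caldera and Anchor together hold 6% + 84% + 10% = 100% of Thornfield, so Jonas controls Thornfield.
Thornfield and Jonas together hold 56% + 30% = 86% of Solent, so Jonas controls Solent.
So Jonas already controls Solent before the transaction.
After the purchase, Jonas holds 11% of Tessera directly.
Jonas controlled Solent already, so this is not a new person acquiring control; every other person's position is unchanged or reduced.
No new person acquires control, so the clause is not triggered.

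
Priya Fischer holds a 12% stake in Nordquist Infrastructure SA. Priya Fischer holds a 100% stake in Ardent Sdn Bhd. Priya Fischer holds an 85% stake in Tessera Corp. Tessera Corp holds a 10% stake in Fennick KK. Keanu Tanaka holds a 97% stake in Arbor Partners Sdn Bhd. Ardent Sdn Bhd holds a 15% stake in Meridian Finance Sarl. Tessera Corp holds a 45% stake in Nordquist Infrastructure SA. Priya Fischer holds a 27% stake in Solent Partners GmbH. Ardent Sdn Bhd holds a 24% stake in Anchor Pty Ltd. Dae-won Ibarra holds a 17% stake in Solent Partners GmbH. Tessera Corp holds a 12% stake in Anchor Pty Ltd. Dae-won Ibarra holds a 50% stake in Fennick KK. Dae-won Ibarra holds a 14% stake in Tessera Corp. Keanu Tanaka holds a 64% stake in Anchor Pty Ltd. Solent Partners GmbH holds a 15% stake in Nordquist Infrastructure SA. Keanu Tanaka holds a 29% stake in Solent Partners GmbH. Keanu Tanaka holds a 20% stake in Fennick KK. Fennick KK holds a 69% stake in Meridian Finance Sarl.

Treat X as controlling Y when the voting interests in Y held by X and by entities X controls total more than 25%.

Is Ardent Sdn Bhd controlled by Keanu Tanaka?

Keanu holds 29% of Solent, so Keanu controls Solent.
Keanu holds 97% of Arbor, so Keanu controls Arbor.
Keanu holds 64% of Anchor, so Keanu controls Anchor.
Neither Keanu nor any entity Keanu controls holds any voting interest in Ardent.
So Keanu does not control Ardent.

No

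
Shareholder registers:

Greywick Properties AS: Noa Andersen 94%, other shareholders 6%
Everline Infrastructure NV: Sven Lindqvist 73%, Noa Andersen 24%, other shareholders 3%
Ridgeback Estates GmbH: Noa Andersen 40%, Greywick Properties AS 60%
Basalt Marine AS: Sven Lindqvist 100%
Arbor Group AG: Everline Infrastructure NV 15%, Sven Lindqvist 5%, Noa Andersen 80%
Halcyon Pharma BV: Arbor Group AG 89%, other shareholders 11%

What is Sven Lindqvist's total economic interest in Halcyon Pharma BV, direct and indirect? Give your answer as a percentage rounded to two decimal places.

14.20%

Sven reaches Halcyon along 2 paths.
Via Everline → Arbor: 73% × 15% × 89% = 9.7455%.
Via Arbor: 5% × 89% = 4.45%.
Total: 9.7455% + 4.45% = 14.1955%.
Rounded: 14.20%.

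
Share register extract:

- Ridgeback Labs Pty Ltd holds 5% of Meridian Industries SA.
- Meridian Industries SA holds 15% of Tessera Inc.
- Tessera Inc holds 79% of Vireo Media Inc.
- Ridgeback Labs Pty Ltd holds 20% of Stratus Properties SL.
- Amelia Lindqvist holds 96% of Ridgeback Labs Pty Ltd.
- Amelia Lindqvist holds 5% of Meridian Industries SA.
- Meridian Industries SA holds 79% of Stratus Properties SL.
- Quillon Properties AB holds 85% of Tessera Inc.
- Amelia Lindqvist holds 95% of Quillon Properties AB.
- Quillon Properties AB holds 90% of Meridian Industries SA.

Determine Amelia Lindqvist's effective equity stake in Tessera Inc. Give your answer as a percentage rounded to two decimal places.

Amelia reaches Tessera along 4 paths.
Via Quillon: 95% × 85% = 80.75%.
Via Meridian: 5% × 15% = 0.75%.
Via Ridgeback → Meridian: 96% × 5% × 15% = 0.72%.
Via Quillon → Meridian: 95% × 90% × 15% = 12.825%.
Total: 80.75% + 0.75% + 0.72% + 12.825% = 95.045%.
Rounded: 95.05%.

95.05%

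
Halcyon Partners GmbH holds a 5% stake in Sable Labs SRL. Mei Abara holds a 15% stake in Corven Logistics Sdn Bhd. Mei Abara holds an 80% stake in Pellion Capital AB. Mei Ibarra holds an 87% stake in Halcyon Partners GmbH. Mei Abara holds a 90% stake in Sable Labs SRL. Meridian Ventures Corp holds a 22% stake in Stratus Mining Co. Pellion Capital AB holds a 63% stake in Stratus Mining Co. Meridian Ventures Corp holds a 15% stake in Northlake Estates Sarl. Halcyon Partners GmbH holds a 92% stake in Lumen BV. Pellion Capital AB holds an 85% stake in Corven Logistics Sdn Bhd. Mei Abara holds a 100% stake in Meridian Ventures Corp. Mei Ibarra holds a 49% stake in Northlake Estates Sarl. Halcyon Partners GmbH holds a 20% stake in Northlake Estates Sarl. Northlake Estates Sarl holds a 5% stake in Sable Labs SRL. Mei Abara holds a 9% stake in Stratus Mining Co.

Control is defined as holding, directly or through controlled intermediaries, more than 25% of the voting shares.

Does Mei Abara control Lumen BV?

Mei Abara holds 100% of Meridian, so Mei Abara controls Meridian.
Mei Abara holds 80% of Pellion, so Mei Abara controls Pellion.
Pellion and Mei Abara and Meridian together hold 63% + 9% + 22% = 94% of Stratus, so Mei Abara controls Stratus.
Mei Abara holds 90% of Sable, so Mei Abara controls Sable.
Mei Abara and Pellion together hold 15% + 85% = 100% of Corven, so Mei Abara controls Corven.
Neither Mei Abara nor any entity Mei Abara controls holds any voting interest in Lumen.
So Mei Abara does not control Lumen.

No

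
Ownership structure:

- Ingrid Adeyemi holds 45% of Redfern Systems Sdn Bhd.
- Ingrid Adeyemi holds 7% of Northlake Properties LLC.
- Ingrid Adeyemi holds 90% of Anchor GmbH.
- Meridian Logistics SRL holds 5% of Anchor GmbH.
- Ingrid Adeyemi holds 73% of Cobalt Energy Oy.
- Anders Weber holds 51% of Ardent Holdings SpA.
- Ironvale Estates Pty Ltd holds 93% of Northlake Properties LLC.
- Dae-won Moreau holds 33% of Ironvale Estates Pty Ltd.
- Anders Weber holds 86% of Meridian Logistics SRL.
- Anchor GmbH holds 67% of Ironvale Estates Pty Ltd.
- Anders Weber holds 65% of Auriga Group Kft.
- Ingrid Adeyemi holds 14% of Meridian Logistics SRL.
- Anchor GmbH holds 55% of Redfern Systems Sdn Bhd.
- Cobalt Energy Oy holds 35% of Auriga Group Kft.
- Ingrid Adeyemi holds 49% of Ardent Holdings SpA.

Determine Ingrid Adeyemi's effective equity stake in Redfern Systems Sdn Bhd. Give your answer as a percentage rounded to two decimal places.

Ingrid reaches Redfern along 3 paths.
Direct stake: 45% = 45%.
Via Meridian → Anchor: 14% × 5% × 55% = 0.385%.
Via Anchor: 90% × 55% = 49.5%.
Total: 45% + 0.385% + 49.5% = 94.885%.
Rounded: 94.89%.

94.89%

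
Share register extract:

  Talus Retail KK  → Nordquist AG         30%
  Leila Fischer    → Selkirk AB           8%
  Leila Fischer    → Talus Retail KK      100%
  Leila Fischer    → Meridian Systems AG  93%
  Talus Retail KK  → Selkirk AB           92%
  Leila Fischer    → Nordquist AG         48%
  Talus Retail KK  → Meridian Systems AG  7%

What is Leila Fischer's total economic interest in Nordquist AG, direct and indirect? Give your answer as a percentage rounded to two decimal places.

Leila reaches Nordquist along 2 paths.
Via Talus: 100% × 30% = 30%.
Direct stake: 48% = 48%.
Total: 30% + 48% = 78%.
Rounded: 78.00%.

78.00%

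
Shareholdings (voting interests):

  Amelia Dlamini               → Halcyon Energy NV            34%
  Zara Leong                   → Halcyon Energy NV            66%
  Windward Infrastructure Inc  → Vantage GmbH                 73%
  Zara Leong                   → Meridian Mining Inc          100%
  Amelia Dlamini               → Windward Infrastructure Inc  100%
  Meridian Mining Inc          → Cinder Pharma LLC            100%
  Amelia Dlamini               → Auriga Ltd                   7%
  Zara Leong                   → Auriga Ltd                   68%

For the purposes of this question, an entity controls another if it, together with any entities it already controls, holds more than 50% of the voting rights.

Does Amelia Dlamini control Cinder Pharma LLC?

Amelia holds 100% of Windward, so Amelia controls Windward.
Windward holds 73% of Vantage, so Amelia controls Vantage.
Neither Amelia nor any entity Amelia controls holds any voting interest in Cinder.
So Amelia does not control Cinder.

No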